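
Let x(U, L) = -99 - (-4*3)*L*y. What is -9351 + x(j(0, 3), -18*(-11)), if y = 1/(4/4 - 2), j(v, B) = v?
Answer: -11826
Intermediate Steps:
y = -1 (y = 1/(4*(1/4) - 2) = 1/(1 - 2) = 1/(-1) = -1)
x(U, L) = -99 - 12*L (x(U, L) = -99 - (-4*3)*L*(-1) = -99 - (-12*L)*(-1) = -99 - 12*L)
-9351 + x(j(0, 3), -18*(-11)) = -9351 + (-99 - (-216)*(-11)) = -9351 + (-99 - 12*198) = -9351 + (-99 - 2376) = -9351 - 2475 = -11826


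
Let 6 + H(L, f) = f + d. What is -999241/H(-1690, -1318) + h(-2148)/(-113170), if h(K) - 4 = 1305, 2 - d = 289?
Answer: 113081995171/182316870 ≈ 620.25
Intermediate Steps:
d = -287 (d = 2 - 1*289 = 2 - 289 = -287)
h(K) = 1309 (h(K) = 4 + 1305 = 1309)
H(L, f) = -293 + f (H(L, f) = -6 + (f - 287) = -6 + (-287 + f) = -293 + f)
-999241/H(-1690, -1318) + h(-2148)/(-113170) = -999241/(-293 - 1318) + 1309/(-113170) = -999241/(-1611) + 1309*(-1/113170) = -999241*(-1/1611) - 1309/113170 = 999241/1611 - 1309/113170 = 113081995171/182316870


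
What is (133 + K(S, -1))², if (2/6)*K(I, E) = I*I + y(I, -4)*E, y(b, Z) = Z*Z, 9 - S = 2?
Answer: 53824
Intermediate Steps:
S = 7 (S = 9 - 1*2 = 9 - 2 = 7)
y(b, Z) = Z²
K(I, E) = 3*I² + 48*E (K(I, E) = 3*(I*I + (-4)²*E) = 3*(I² + 16*E) = 3*I² + 48*E)
(133 + K(S, -1))² = (133 + (3*7² + 48*(-1)))² = (133 + (3*49 - 48))² = (133 + (147 - 48))² = (133 + 99)² = 232² = 53824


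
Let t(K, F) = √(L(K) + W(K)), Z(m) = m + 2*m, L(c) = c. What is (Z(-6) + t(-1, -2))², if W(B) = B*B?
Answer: 324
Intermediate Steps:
W(B) = B²
Z(m) = 3*m
t(K, F) = √(K + K²)
(Z(-6) + t(-1, -2))² = (3*(-6) + √(-(1 - 1)))² = (-18 + √(-1*0))² = (-18 + √0)² = (-18 + 0)² = (-18)² = 324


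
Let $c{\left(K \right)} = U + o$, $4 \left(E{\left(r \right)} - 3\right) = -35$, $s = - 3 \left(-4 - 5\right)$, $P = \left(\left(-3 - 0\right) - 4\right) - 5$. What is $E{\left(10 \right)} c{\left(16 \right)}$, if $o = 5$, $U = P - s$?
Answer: $\frac{391}{2} \approx 195.5$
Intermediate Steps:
$P = -12$ ($P = \left(\left(-3 + 0\right) - 4\right) - 5 = \left(-3 - 4\right) - 5 = -7 - 5 = -12$)
$s = 27$ ($s = - 3 \left(-4 - 5\right) = \left(-3\right) \left(-9\right) = 27$)
$E{\left(r \right)} = - \frac{23}{4}$ ($E{\left(r \right)} = 3 + \frac{1}{4} \left(-35\right) = 3 - \frac{35}{4} = - \frac{23}{4}$)
$U = -39$ ($U = -12 - 27 = -39$)
$c{\left(K \right)} = -34$ ($c{\left(K \right)} = -39 + 5 = -34$)
$E{\left(10 \right)} c{\left(16 \right)} = \left(- \frac{23}{4}\right) \left(-34\right) = \frac{391}{2}$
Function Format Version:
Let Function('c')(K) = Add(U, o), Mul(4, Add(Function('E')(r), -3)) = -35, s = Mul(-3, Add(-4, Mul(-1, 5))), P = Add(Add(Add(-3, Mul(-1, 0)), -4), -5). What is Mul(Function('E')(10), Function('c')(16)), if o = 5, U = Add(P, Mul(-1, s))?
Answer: Rational(391, 2) ≈ 195.50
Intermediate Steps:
P = -12 (P = Add(Add(Add(-3, 0), -4), -5) = Add(Add(-3, -4), -5) = Add(-7, -5) = -12)
s = 27 (s = Mul(-3, Add(-4, -5)) = Mul(-3, -9) = 27)
Function('E')(r) = Rational(-23, 4) (Function('E')(r) = Add(3, Mul(Rational(1, 4), -35)) = Add(3, Rational(-35, 4)) = Rational(-23, 4))
U = -39 (U = Add(-12, Mul(-1, 27)) = Add(-12, -27) = -39)
Function('c')(K) = -34 (Function('c')(K) = Add(-39, 5) = -34)
Mul(Function('E')(10), Function('c')(16)) = Mul(Rational(-23, 4), -34) = Rational(391, 2)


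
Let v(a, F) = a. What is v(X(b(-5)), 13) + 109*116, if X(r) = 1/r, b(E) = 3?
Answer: 37933/3 ≈ 12644.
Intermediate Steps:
X(r) = 1/r
v(X(b(-5)), 13) + 109*116 = 1/3 + 109*116 = ⅓ + 12644 = 37933/3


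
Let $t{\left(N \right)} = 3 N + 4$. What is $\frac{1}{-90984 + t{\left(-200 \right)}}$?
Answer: $- \frac{1}{91580} \approx -1.0919 \cdot 10^{-5}$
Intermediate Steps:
$t{\left(N \right)} = 4 + 3 N$
$\frac{1}{-90984 + t{\left(-200 \right)}} = \frac{1}{-90984 + \left(4 + 3 \left(-200\right)\right)} = \frac{1}{-90984 + \left(4 - 600\right)} = \frac{1}{-90984 - 596} = \frac{1}{-91580} = - \frac{1}{91580}$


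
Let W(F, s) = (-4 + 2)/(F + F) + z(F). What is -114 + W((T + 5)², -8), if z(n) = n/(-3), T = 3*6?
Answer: -460762/1587 ≈ -290.33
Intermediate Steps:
T = 18
z(n) = -n/3 (z(n) = n*(-⅓) = -n/3)
W(F, s) = -1/F - F/3 (W(F, s) = (-4 + 2)/(F + F) - F/3 = -2*1/(2*F) - F/3 = -1/F - F/3)
-114 + W((T + 5)², -8) = -114 + (-1/((18 + 5)²) - (18 + 5)²/3) = -114 + (-1/(23²) - ⅓*23²) = -114 + (-1/529 - ⅓*529) = -114 + (-1*1/529 - 529/3) = -114 + (-1/529 - 529/3) = -114 - 279844/1587 = -460762/1587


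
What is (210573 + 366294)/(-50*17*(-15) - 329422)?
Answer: -576867/316672 ≈ -1.8217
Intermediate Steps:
(210573 + 366294)/(-50*17*(-15) - 329422) = 576867/(-850*(-15) - 329422) = 576867/(12750 - 329422) = 576867/(-316672) = 576867*(-1/316672) = -576867/316672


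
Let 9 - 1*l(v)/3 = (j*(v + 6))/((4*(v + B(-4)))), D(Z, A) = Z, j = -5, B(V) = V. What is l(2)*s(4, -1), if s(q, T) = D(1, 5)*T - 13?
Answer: -168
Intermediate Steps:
l(v) = 27 - 3*(-30 - 5*v)/(-16 + 4*v) (l(v) = 27 - 3*(-5*(v + 6))/(4*(v - 4)) = 27 - 3*(-5*(6 + v))/(4*(-4 + v)) = 27 - 3*(-30 - 5*v)/(-16 + 4*v))
s(q, T) = -13 + T (s(q, T) = 1*T - 13 = T - 13 = -13 + T)
l(2)*s(4, -1) = (3*(-114 + 41*2)/(4*(-4 + 2)))*(-13 - 1) = ((¾)*(-114 + 82)/(-2))*(-14) = ((¾)*(-½)*(-32))*(-14) = 12*(-14) = -168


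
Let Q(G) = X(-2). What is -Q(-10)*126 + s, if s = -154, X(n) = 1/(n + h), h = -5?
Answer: -136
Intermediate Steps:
X(n) = 1/(-5 + n) (X(n) = 1/(n - 5) = 1/(-5 + n))
Q(G) = -⅐ (Q(G) = 1/(-5 - 2) = 1/(-7) = -⅐)
-Q(-10)*126 + s = -1*(-⅐)*126 - 154 = (⅐)*126 - 154 = 18 - 154 = -136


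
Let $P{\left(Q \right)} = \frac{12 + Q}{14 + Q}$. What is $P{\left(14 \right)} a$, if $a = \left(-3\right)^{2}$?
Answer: $\frac{117}{14} \approx 8.3571$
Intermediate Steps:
$a = 9$
$P{\left(Q \right)} = \frac{12 + Q}{14 + Q}$
$P{\left(14 \right)} a = \frac{12 + 14}{14 + 14} \cdot 9 = \frac{1}{28} \cdot 26 \cdot 9 = \frac{13}{14} \cdot 9 = \frac{117}{14}$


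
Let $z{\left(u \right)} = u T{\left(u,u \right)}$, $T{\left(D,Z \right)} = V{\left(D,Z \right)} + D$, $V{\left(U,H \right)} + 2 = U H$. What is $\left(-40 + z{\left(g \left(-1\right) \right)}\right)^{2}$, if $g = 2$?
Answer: $1600$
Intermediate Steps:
$V{\left(U,H \right)} = -2 + H U$ ($V{\left(U,H \right)} = -2 + U H = -2 + H U$)
$T{\left(D,Z \right)} = -2 + D + D Z$ ($T{\left(D,Z \right)} = \left(-2 + Z D\right) + D = \left(-2 + D Z\right) + D = -2 + D + D Z$)
$z{\left(u \right)} = u \left(-2 + u + u^{2}\right)$ ($z{\left(u \right)} = u \left(-2 + u + u u\right) = u \left(-2 + u + u^{2}\right)$)
$\left(-40 + z{\left(g \left(-1\right) \right)}\right)^{2} = \left(-40 + 2 \left(-1\right) \left(-2 + 2 \left(-1\right) + \left(2 \left(-1\right)\right)^{2}\right)\right)^{2} = \left(-40 - 2 \left(-2 - 2 + \left(-2\right)^{2}\right)\right)^{2} = \left(-40 - 2 \left(-2 - 2 + 4\right)\right)^{2} = \left(-40 - 0\right)^{2} = \left(-40 + 0\right)^{2} = \left(-40\right)^{2} = 1600$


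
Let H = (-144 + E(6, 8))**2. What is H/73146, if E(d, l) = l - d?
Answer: 10082/36573 ≈ 0.27567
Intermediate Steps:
H = 20164 (H = (-144 + (8 - 1*6))**2 = (-144 + (8 - 6))**2 = (-144 + 2)**2 = (-142)**2 = 20164)
H/73146 = 20164/73146 = 20164*(1/73146) = 10082/36573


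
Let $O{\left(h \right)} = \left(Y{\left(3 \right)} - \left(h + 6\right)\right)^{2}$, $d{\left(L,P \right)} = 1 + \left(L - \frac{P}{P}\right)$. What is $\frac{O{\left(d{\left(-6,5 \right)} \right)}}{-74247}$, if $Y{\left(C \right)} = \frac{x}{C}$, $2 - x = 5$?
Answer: $- \frac{1}{74247} \approx -1.3469 \cdot 10^{-5}$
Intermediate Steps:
$x = -3$ ($x = 2 - 5 = -3$)
$Y{\left(C \right)} = - \frac{3}{C}$
$d{\left(L,P \right)} = L$ ($d{\left(L,P \right)} = 1 + \left(L - 1\right) = 1 + \left(-1 + L\right) = L$)
$O{\left(h \right)} = \left(-7 - h\right)^{2}$ ($O{\left(h \right)} = \left(- \frac{3}{3} - \left(h + 6\right)\right)^{2} = \left(\left(-3\right) \frac{1}{3} - \left(6 + h\right)\right)^{2} = \left(-1 - \left(6 + h\right)\right)^{2} = \left(-7 - h\right)^{2}$)
$\frac{O{\left(d{\left(-6,5 \right)} \right)}}{-74247} = \frac{\left(7 - 6\right)^{2}}{-74247} = 1^{2} \left(- \frac{1}{74247}\right) = 1 \left(- \frac{1}{74247}\right) = - \frac{1}{74247}$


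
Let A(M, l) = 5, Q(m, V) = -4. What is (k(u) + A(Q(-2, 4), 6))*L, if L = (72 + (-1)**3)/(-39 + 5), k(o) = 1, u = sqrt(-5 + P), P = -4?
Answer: -213/17 ≈ -12.529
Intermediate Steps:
u = 3*I (u = sqrt(-5 - 4) = sqrt(-9) = 3*I ≈ 3.0*I)
L = -71/34 (L = (72 - 1)/(-34) = 71*(-1/34) = -71/34 ≈ -2.0882)
(k(u) + A(Q(-2, 4), 6))*L = (1 + 5)*(-71/34) = 6*(-71/34) = -213/17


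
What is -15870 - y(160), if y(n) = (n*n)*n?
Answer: -4111870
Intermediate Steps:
y(n) = n**3 (y(n) = n**2*n = n**3)
-15870 - y(160) = -15870 - 1*160**3 = -15870 - 1*4096000 = -15870 - 4096000 = -4111870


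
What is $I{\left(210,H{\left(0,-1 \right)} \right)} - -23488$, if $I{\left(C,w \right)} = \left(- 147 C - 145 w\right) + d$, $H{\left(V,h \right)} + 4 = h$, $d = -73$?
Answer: $-6730$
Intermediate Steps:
$H{\left(V,h \right)} = -4 + h$
$I{\left(C,w \right)} = -73 - 147 C - 145 w$ ($I{\left(C,w \right)} = \left(- 147 C - 145 w\right) - 73 = -73 - 147 C - 145 w$)
$I{\left(210,H{\left(0,-1 \right)} \right)} - -23488 = \left(-73 - 30870 - 145 \left(-4 - 1\right)\right) - -23488 = \left(-73 - 30870 - -725\right) + 23488 = \left(-73 - 30870 + 725\right) + 23488 = -30218 + 23488 = -6730$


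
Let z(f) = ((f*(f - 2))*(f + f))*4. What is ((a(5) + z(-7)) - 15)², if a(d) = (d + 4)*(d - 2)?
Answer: 12362256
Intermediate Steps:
a(d) = (-2 + d)*(4 + d) (a(d) = (4 + d)*(-2 + d) = (-2 + d)*(4 + d))
z(f) = 8*f²*(-2 + f) (z(f) = ((f*(-2 + f))*(2*f))*4 = (2*f²*(-2 + f))*4 = 8*f²*(-2 + f))
((a(5) + z(-7)) - 15)² = (((-8 + 5² + 2*5) + 8*(-7)²*(-2 - 7)) - 15)² = (((-8 + 25 + 10) + 8*49*(-9)) - 15)² = ((27 - 3528) - 15)² = (-3501 - 15)² = (-3516)² = 12362256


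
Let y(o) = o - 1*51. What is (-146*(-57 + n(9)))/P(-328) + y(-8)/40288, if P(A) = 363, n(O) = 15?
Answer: 82341533/4874848 ≈ 16.891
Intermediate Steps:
y(o) = -51 + o (y(o) = o - 51 = -51 + o)
(-146*(-57 + n(9)))/P(-328) + y(-8)/40288 = -146*(-57 + 15)/363 + (-51 - 8)/40288 = -146*(-42)*(1/363) - 59*1/40288 = 6132*(1/363) - 59/40288 = 2044/121 - 59/40288 = 82341533/4874848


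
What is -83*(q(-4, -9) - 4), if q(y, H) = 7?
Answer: -249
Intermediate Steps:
-83*(q(-4, -9) - 4) = -83*(7 - 4) = -83*3 = -249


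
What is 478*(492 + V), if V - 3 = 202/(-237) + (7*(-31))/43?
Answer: 2382557540/10191 ≈ 2.3379e+5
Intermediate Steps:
V = -29542/10191 (V = 3 + (202/(-237) + (7*(-31))/43) = 3 + (202*(-1/237) - 217*1/43) = 3 + (-202/237 - 217/43) = 3 - 60115/10191 = -29542/10191 ≈ -2.8988)
478*(492 + V) = 478*(492 - 29542/10191) = 478*(4984430/10191) = 2382557540/10191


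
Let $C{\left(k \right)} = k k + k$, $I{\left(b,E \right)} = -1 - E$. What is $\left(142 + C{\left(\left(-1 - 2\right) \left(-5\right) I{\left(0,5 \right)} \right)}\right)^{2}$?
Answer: $66455104$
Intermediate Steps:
$C{\left(k \right)} = k + k^{2}$ ($C{\left(k \right)} = k^{2} + k = k + k^{2}$)
$\left(142 + C{\left(\left(-1 - 2\right) \left(-5\right) I{\left(0,5 \right)} \right)}\right)^{2} = \left(142 + \left(-1 - 2\right) \left(-5\right) \left(-1 - 5\right) \left(1 + \left(-1 - 2\right) \left(-5\right) \left(-1 - 5\right)\right)\right)^{2} = \left(142 + \left(-3\right) \left(-5\right) \left(-6\right) \left(1 + \left(-3\right) \left(-5\right) \left(-6\right)\right)\right)^{2} = \left(142 + 15 \left(-6\right) \left(1 + 15 \left(-6\right)\right)\right)^{2} = \left(142 - 90 \left(1 - 90\right)\right)^{2} = \left(142 - -8010\right)^{2} = \left(142 + 8010\right)^{2} = 8152^{2} = 66455104$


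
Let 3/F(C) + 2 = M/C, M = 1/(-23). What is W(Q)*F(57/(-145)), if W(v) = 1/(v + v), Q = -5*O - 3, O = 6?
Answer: 1311/54494 ≈ 0.024058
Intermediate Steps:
M = -1/23 ≈ -0.043478
F(C) = 3/(-2 - 1/(23*C))
Q = -33 (Q = -5*6 - 3 = -30 - 3 = -33)
W(v) = 1/(2*v)
W(Q)*F(57/(-145)) = ((1/2)/(-33))*(-69*57/(-145)/(1 + 46*(57/(-145)))) = ((1/2)*(-1/33))*(-69*57*(-1/145)/(1 + 46*(57*(-1/145)))) = -(-23)*(-57)/(22*145*(1 + 46*(-57/145))) = -(-23)*(-57)/(22*145*(1 - 2622/145)) = -(-23)*(-57)/(22*145*(-2477/145)) = -(-23)*(-57)*(-145)/(22*145*2477) = -1/66*(-3933/2477) = 1311/54494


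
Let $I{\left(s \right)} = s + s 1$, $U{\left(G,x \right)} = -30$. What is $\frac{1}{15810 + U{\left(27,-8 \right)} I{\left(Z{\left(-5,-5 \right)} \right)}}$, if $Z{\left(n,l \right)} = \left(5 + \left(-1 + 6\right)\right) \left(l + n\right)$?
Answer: $\frac{1}{21810} \approx 4.5851 \cdot 10^{-5}$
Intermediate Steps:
$Z{\left(n,l \right)} = 10 l + 10 n$ ($Z{\left(n,l \right)} = \left(5 + 5\right) \left(l + n\right) = 10 \left(l + n\right) = 10 l + 10 n$)
$I{\left(s \right)} = 2 s$ ($I{\left(s \right)} = s + s = 2 s$)
$\frac{1}{15810 + U{\left(27,-8 \right)} I{\left(Z{\left(-5,-5 \right)} \right)}} = \frac{1}{15810 - 30 \cdot 2 \left(10 \left(-5\right) + 10 \left(-5\right)\right)} = \frac{1}{15810 - 30 \cdot 2 \left(-50 - 50\right)} = \frac{1}{15810 - 30 \cdot 2 \left(-100\right)} = \frac{1}{15810 - -6000} = \frac{1}{15810 + 6000} = \frac{1}{21810}$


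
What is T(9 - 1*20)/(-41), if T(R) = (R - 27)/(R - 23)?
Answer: -19/697 ≈ -0.027260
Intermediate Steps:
T(R) = (-27 + R)/(-23 + R)
T(9 - 1*20)/(-41) = ((-27 + (9 - 1*20))/(-23 + (9 - 1*20)))/(-41) = -(-27 + (9 - 20))/(41*(-23 + (9 - 20))) = -(-27 - 11)/(41*(-23 - 11)) = -(-38)/(41*(-34)) = -(-1)*(-38)/1394 = -1/41*19/17 = -19/697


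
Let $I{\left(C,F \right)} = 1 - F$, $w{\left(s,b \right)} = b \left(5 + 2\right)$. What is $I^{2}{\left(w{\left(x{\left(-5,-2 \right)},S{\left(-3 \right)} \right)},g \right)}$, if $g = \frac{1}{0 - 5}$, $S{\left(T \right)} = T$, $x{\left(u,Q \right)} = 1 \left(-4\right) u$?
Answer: $\frac{36}{25} \approx 1.44$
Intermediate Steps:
$x{\left(u,Q \right)} = - 4 u$
$w{\left(s,b \right)} = 7 b$ ($w{\left(s,b \right)} = b 7 = 7 b$)
$g = - \frac{1}{5}$ ($g = \frac{1}{-5} = - \frac{1}{5} \approx -0.2$)
$I^{2}{\left(w{\left(x{\left(-5,-2 \right)},S{\left(-3 \right)} \right)},g \right)} = \left(1 - - \frac{1}{5}\right)^{2} = \left(1 + \frac{1}{5}\right)^{2} = \left(\frac{6}{5}\right)^{2} = \frac{36}{25}$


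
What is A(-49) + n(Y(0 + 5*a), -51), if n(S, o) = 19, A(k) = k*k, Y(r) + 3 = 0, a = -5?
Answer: 2420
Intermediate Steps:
Y(r) = -3 (Y(r) = -3 + 0 = -3)
A(k) = k²
A(-49) + n(Y(0 + 5*a), -51) = (-49)² + 19 = 2401 + 19 = 2420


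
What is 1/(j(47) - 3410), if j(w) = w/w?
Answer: -1/3409 ≈ -0.00029334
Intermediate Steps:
j(w) = 1
1/(j(47) - 3410) = 1/(1 - 3410) = 1/(-3409) = -1/3409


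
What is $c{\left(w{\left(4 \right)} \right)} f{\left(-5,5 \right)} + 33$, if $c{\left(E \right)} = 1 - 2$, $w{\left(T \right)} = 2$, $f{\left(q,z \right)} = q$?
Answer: $38$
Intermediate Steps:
$c{\left(E \right)} = -1$ ($c{\left(E \right)} = 1 - 2 = -1$)
$c{\left(w{\left(4 \right)} \right)} f{\left(-5,5 \right)} + 33 = \left(-1\right) \left(-5\right) + 33 = 5 + 33 = 38$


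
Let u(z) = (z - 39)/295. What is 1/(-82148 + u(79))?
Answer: -59/4846724 ≈ -1.2173e-5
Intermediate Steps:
u(z) = -39/295 + z/295 (u(z) = (-39 + z)*(1/295) = -39/295 + z/295)
1/(-82148 + u(79)) = 1/(-82148 + (-39/295 + (1/295)*79)) = 1/(-82148 + (-39/295 + 79/295)) = 1/(-82148 + 8/59) = 1/(-4846724/59) = -59/4846724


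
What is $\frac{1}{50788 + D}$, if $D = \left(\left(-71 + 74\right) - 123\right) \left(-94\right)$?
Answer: $\frac{1}{62068} \approx 1.6111 \cdot 10^{-5}$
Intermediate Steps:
$D = 11280$ ($D = \left(3 - 123\right) \left(-94\right) = \left(-120\right) \left(-94\right) = 11280$)
$\frac{1}{50788 + D} = \frac{1}{50788 + 11280} = \frac{1}{62068}$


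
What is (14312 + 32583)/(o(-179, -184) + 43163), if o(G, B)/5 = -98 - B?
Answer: 46895/43593 ≈ 1.0757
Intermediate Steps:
o(G, B) = -490 - 5*B (o(G, B) = 5*(-98 - B) = -490 - 5*B)
(14312 + 32583)/(o(-179, -184) + 43163) = (14312 + 32583)/((-490 - 5*(-184)) + 43163) = 46895/((-490 + 920) + 43163) = 46895/(430 + 43163) = 46895/43593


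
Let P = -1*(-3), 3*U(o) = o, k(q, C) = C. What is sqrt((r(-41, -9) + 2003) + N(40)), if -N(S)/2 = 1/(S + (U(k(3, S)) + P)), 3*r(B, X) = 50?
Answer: 7*sqrt(62691)/39 ≈ 44.940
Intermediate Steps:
r(B, X) = 50/3 (r(B, X) = (1/3)*50 = 50/3)
U(o) = o/3
P = 3
N(S) = -2/(3 + 4*S/3) (N(S) = -2/(S + (S/3 + 3)) = -2/(S + (3 + S/3)) = -2/(3 + 4*S/3))
sqrt((r(-41, -9) + 2003) + N(40)) = sqrt((50/3 + 2003) - 6/(9 + 4*40)) = sqrt(6059/3 - 6/(9 + 160)) = sqrt(6059/3 - 6/169) = sqrt(1023953/507) = 7*sqrt(62691)/39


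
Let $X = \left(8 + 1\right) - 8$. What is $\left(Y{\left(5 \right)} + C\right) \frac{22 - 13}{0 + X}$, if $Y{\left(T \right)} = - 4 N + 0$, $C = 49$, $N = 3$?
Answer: $333$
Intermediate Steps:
$X = 1$ ($X = 9 - 8 = 1$)
$Y{\left(T \right)} = -12$ ($Y{\left(T \right)} = \left(-4\right) 3 + 0 = -12 + 0 = -12$)
$\left(Y{\left(5 \right)} + C\right) \frac{22 - 13}{0 + X} = \left(-12 + 49\right) \frac{22 - 13}{0 + 1} = 37 \cdot \frac{9}{1} = 37 \cdot 9 \cdot 1 = 37 \cdot 9 = 333$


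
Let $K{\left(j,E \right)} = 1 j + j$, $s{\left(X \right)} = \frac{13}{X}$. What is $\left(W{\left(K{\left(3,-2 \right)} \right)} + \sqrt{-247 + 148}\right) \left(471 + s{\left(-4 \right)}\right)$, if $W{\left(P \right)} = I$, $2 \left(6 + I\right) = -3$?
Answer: $- \frac{28065}{8} + \frac{5613 i \sqrt{11}}{4} \approx -3508.1 + 4654.1 i$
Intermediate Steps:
$K{\left(j,E \right)} = 2 j$ ($K{\left(j,E \right)} = j + j = 2 j$)
$I = - \frac{15}{2}$ ($I = -6 + \frac{1}{2} \left(-3\right) = -6 - \frac{3}{2} = - \frac{15}{2} \approx -7.5$)
$W{\left(P \right)} = - \frac{15}{2}$
$\left(W{\left(K{\left(3,-2 \right)} \right)} + \sqrt{-247 + 148}\right) \left(471 + s{\left(-4 \right)}\right) = \left(- \frac{15}{2} + \sqrt{-247 + 148}\right) \left(471 + \frac{13}{-4}\right) = \left(- \frac{15}{2} + \sqrt{-99}\right) \left(471 + 13 \left(- \frac{1}{4}\right)\right) = \left(- \frac{15}{2} + 3 i \sqrt{11}\right) \left(471 - \frac{13}{4}\right) = \left(- \frac{15}{2} + 3 i \sqrt{11}\right) \frac{1871}{4} = - \frac{28065}{8} + \frac{5613 i \sqrt{11}}{4}$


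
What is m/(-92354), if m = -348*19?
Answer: 3306/46177 ≈ 0.071594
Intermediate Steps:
m = -6612
m/(-92354) = -6612/(-92354) = -6612*(-1/92354) = 3306/46177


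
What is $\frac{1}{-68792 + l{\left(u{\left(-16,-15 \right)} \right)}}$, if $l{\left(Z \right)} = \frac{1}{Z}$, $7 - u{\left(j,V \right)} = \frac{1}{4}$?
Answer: $- \frac{27}{1857380} \approx -1.4537 \cdot 10^{-5}$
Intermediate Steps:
$u{\left(j,V \right)} = \frac{27}{4}$ ($u{\left(j,V \right)} = 7 - \frac{1}{4} = \frac{27}{4}$)
$\frac{1}{-68792 + l{\left(u{\left(-16,-15 \right)} \right)}} = \frac{1}{-68792 + \frac{1}{\frac{27}{4}}} = \frac{1}{-68792 + \frac{4}{27}} = \frac{1}{- \frac{1857380}{27}} = - \frac{27}{1857380}$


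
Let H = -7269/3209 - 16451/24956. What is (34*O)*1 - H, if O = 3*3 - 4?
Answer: 13848443103/80083804 ≈ 172.92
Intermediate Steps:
O = 5 (O = 9 - 4 = 5)
H = -234196423/80083804 (H = -7269*1/3209 - 16451*1/24956 = -7269/3209 - 16451/24956 = -234196423/80083804 ≈ -2.9244)
(34*O)*1 - H = (34*5)*1 - 1*(-234196423/80083804) = 170*1 + 234196423/80083804 = 170 + 234196423/80083804 = 13848443103/80083804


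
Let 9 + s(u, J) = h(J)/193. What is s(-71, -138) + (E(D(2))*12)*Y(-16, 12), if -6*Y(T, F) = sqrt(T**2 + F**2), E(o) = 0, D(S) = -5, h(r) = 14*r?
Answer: -3669/193 ≈ -19.010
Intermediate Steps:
Y(T, F) = -sqrt(F**2 + T**2)/6 (Y(T, F) = -sqrt(T**2 + F**2)/6 = -sqrt(F**2 + T**2)/6)
s(u, J) = -9 + 14*J/193 (s(u, J) = -9 + (14*J)/193 = -9 + (14*J)*(1/193) = -9 + 14*J/193)
s(-71, -138) + (E(D(2))*12)*Y(-16, 12) = (-9 + (14/193)*(-138)) + (0*12)*(-sqrt(12**2 + (-16)**2)/6) = (-9 - 1932/193) + 0*(-sqrt(144 + 256)/6) = -3669/193 + 0*(-sqrt(400)/6) = -3669/193 + 0*(-1/6*20) = -3669/193 + 0*(-10/3) = -3669/193 + 0 = -3669/193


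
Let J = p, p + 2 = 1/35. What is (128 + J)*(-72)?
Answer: -317592/35 ≈ -9074.1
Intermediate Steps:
p = -69/35 (p = -2 + 1/35 = -69/35 ≈ -1.9714)
J = -69/35 ≈ -1.9714
(128 + J)*(-72) = (128 - 69/35)*(-72) = (4411/35)*(-72) = -317592/35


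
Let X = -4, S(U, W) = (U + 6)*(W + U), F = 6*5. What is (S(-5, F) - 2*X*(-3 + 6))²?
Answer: 2401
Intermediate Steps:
F = 30
S(U, W) = (6 + U)*(U + W)
(S(-5, F) - 2*X*(-3 + 6))² = (((-5)² + 6*(-5) + 6*30 - 5*30) - (-8)*(-3 + 6))² = ((25 - 30 + 180 - 150) - (-8)*3)² = (25 - 2*(-12))² = (25 + 24)² = 49² = 2401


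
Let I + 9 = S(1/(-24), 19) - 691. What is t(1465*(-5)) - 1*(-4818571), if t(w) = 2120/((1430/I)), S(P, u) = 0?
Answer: 688907253/143 ≈ 4.8175e+6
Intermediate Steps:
I = -700 (I = -9 + (0 - 691) = -9 - 691 = -700)
t(w) = -148400/143 (t(w) = 2120/((1430/(-700))) = 2120/((1430*(-1/700))) = 2120/(-143/70) = 2120*(-70/143) = -148400/143)
t(1465*(-5)) - 1*(-4818571) = -148400/143 - 1*(-4818571) = -148400/143 + 4818571 = 688907253/143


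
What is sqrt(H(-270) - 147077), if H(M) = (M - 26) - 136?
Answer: I*sqrt(147509) ≈ 384.07*I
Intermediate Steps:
H(M) = -162 + M (H(M) = (-26 + M) - 136 = -162 + M)
sqrt(H(-270) - 147077) = sqrt((-162 - 270) - 147077) = sqrt(-432 - 147077) = sqrt(-147509) = I*sqrt(147509)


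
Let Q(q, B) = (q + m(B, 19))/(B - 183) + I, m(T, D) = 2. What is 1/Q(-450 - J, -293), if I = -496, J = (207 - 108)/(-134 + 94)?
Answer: -19040/9426019 ≈ -0.0020199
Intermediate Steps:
J = -99/40 (J = 99/(-40) = 99*(-1/40) = -99/40 ≈ -2.4750)
Q(q, B) = -496 + (2 + q)/(-183 + B) (Q(q, B) = (q + 2)/(B - 183) - 496 = (2 + q)/(-183 + B) - 496 = -496 + (2 + q)/(-183 + B))
1/Q(-450 - J, -293) = 1/((90770 + (-450 - 1*(-99/40)) - 496*(-293))/(-183 - 293)) = 1/((90770 + (-450 + 99/40) + 145328)/(-476)) = 1/(-(90770 - 17901/40 + 145328)/476) = 1/(-1/476*9426019/40) = 1/(-9426019/19040) = -19040/9426019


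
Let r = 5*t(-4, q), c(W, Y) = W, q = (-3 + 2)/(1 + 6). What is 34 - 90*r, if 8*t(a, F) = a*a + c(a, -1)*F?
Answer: -6287/7 ≈ -898.14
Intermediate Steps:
q = -1/7 ≈ -0.14286
t(a, F) = a**2/8 + F*a/8 (t(a, F) = (a*a + a*F)/8 = (a**2 + F*a)/8 = a**2/8 + F*a/8)
r = 145/14 (r = 5*((1/8)*(-4)*(-1/7 - 4)) = 5*((1/8)*(-4)*(-29/7)) = 5*(29/14) = 145/14 ≈ 10.357)
34 - 90*r = 34 - 90*145/14 = 34 - 6525/7 = -6287/7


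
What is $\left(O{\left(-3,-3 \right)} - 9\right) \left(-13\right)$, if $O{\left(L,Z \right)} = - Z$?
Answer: $78$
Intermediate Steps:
$\left(O{\left(-3,-3 \right)} - 9\right) \left(-13\right) = \left(\left(-1\right) \left(-3\right) - 9\right) \left(-13\right) = \left(3 - 9\right) \left(-13\right) = \left(-6\right) \left(-13\right) = 78$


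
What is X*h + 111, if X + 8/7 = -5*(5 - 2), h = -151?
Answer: 17840/7 ≈ 2548.6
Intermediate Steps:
X = -113/7 (X = -8/7 - 5*(5 - 2) = -8/7 - 5*3 = -8/7 - 15 = -113/7 ≈ -16.143)
X*h + 111 = -113/7*(-151) + 111 = 17063/7 + 111 = 17840/7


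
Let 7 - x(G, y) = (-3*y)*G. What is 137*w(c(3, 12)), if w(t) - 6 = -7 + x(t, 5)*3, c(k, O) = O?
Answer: 76720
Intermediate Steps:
x(G, y) = 7 + 3*G*y (x(G, y) = 7 - (-3*y)*G = 7 - (-3)*G*y = 7 + 3*G*y)
w(t) = 20 + 45*t (w(t) = 6 + (-7 + (7 + 3*t*5)*3) = 6 + (-7 + (7 + 15*t)*3) = 6 + (-7 + (21 + 45*t)) = 6 + (14 + 45*t) = 20 + 45*t)
137*w(c(3, 12)) = 137*(20 + 45*12) = 137*(20 + 540) = 137*560 = 76720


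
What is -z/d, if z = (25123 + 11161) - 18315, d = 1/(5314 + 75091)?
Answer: -1444797445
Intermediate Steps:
d = 1/80405 ≈ 1.2437e-5
z = 17969 (z = 36284 - 18315 = 17969)
-z/d = -17969/1/80405 = -17969*80405 = -1*1444797445 = -1444797445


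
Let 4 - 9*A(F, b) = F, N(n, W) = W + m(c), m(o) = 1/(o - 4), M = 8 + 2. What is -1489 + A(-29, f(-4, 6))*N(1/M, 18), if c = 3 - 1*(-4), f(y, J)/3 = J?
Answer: -12796/9 ≈ -1421.8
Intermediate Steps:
f(y, J) = 3*J
M = 10
c = 7 (c = 3 + 4 = 7)
m(o) = 1/(-4 + o)
N(n, W) = 1/3 + W (N(n, W) = W + 1/(-4 + 7) = W + 1/3 = 1/3 + W)
A(F, b) = 4/9 - F/9
-1489 + A(-29, f(-4, 6))*N(1/M, 18) = -1489 + (4/9 - 1/9*(-29))*(1/3 + 18) = -1489 + (4/9 + 29/9)*(55/3) = -1489 + (11/3)*(55/3) = -1489 + 605/9 = -12796/9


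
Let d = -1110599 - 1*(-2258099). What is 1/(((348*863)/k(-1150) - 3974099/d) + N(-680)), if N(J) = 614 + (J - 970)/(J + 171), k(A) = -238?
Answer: -4088542500/2649731909737 ≈ -0.0015430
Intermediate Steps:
d = 1147500 (d = -1110599 + 2258099 = 1147500)
N(J) = 614 + (-970 + J)/(171 + J)
1/(((348*863)/k(-1150) - 3974099/d) + N(-680)) = 1/(((348*863)/(-238) - 3974099/1147500) + (104024 + 615*(-680))/(171 - 680)) = 1/((300324*(-1/238) - 3974099*1/1147500) + (104024 - 418200)/(-509)) = 1/((-150162/119 - 3974099/1147500) - 1/509*(-314176)) = 1/(-10163753693/8032500 + 314176/509) = 1/(-2649731909737/4088542500) = -4088542500/2649731909737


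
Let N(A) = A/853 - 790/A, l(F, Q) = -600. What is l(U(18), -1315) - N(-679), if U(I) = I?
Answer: -347725029/579187 ≈ -600.37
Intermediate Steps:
N(A) = -790/A + A/853 (N(A) = A*(1/853) - 790/A = A/853 - 790/A = -790/A + A/853)
l(U(18), -1315) - N(-679) = -600 - (-790/(-679) + (1/853)*(-679)) = -600 - (-790*(-1/679) - 679/853) = -600 - (790/679 - 679/853) = -600 - 1*212829/579187 = -600 - 212829/579187 = -347725029/579187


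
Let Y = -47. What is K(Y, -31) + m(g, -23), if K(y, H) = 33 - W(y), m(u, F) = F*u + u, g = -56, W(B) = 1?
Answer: 1264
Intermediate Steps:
m(u, F) = u + F*u
K(y, H) = 32 (K(y, H) = 33 - 1*1 = 33 - 1 = 32)
K(Y, -31) + m(g, -23) = 32 - 56*(1 - 23) = 32 - 56*(-22) = 32 + 1232 = 1264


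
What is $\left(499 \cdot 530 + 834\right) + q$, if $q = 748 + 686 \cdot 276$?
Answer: $455388$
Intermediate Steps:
$q = 190084$ ($q = 748 + 189336 = 190084$)
$\left(499 \cdot 530 + 834\right) + q = \left(499 \cdot 530 + 834\right) + 190084 = \left(264470 + 834\right) + 190084 = 265304 + 190084 = 455388$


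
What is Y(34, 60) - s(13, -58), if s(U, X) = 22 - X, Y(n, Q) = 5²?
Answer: -55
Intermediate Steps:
Y(n, Q) = 25
Y(34, 60) - s(13, -58) = 25 - (22 - 1*(-58)) = 25 - (22 + 58) = 25 - 1*80 = 25 - 80 = -55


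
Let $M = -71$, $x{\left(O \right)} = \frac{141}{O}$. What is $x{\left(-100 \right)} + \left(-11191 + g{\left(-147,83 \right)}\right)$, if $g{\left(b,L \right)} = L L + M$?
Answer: $- \frac{437441}{100} \approx -4374.4$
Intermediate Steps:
$g{\left(b,L \right)} = -71 + L^{2}$ ($g{\left(b,L \right)} = L L - 71 = L^{2} - 71 = -71 + L^{2}$)
$x{\left(-100 \right)} + \left(-11191 + g{\left(-147,83 \right)}\right) = \frac{141}{-100} - \left(11262 - 6889\right) = 141 \left(- \frac{1}{100}\right) + \left(-11191 + \left(-71 + 6889\right)\right) = - \frac{141}{100} + \left(-11191 + 6818\right) = - \frac{141}{100} - 4373 = - \frac{437441}{100}$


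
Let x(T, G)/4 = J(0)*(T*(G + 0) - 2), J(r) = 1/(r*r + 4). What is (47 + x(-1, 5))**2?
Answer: 1600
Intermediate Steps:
J(r) = 1/(4 + r**2) (J(r) = 1/(r**2 + 4) = 1/(4 + r**2))
x(T, G) = -2 + G*T (x(T, G) = 4*((T*(G + 0) - 2)/(4 + 0**2)) = 4*((T*G - 2)/(4 + 0)) = 4*((G*T - 2)/4) = 4*((-2 + G*T)/4) = 4*(-1/2 + G*T/4) = -2 + G*T)
(47 + x(-1, 5))**2 = (47 + (-2 + 5*(-1)))**2 = (47 + (-2 - 5))**2 = (47 - 7)**2 = 40**2 = 1600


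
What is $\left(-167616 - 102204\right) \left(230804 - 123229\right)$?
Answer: $-29025886500$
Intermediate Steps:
$\left(-167616 - 102204\right) \left(230804 - 123229\right) = \left(-269820\right) 107575 = -29025886500$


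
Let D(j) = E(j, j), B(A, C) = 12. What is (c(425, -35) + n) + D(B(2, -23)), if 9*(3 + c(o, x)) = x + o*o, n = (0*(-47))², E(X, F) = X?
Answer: 180671/9 ≈ 20075.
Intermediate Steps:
n = 0 (n = 0² = 0)
D(j) = j
c(o, x) = -3 + x/9 + o²/9 (c(o, x) = -3 + (x + o*o)/9 = -3 + (x + o²)/9 = -3 + (x/9 + o²/9) = -3 + x/9 + o²/9)
(c(425, -35) + n) + D(B(2, -23)) = ((-3 + (⅑)*(-35) + (⅑)*425²) + 0) + 12 = ((-3 - 35/9 + (⅑)*180625) + 0) + 12 = ((-3 - 35/9 + 180625/9) + 0) + 12 = (180563/9 + 0) + 12 = 180563/9 + 12 = 180671/9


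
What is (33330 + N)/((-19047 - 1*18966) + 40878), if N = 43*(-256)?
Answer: 22322/2865 ≈ 7.7913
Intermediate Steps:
N = -11008
(33330 + N)/((-19047 - 1*18966) + 40878) = (33330 - 11008)/((-19047 - 1*18966) + 40878) = 22322/((-19047 - 18966) + 40878) = 22322/(-38013 + 40878) = 22322/2865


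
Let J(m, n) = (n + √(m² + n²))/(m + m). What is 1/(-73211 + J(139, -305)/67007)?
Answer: -6302218867098026/461391745582301380825 - 134014*√112346/13380360621886740043925 ≈ -1.3659e-5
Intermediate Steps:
J(m, n) = (n + √(m² + n²))/(2*m) (J(m, n) = (n + √(m² + n²))/((2*m)) = (n + √(m² + n²))*(1/(2*m)) = (n + √(m² + n²))/(2*m))
1/(-73211 + J(139, -305)/67007) = 1/(-73211 + ((½)*(-305 + √(139² + (-305)²))/139)/67007) = 1/(-73211 + ((½)*(1/139)*(-305 + √(19321 + 93025)))*(1/67007)) = 1/(-73211 + ((½)*(1/139)*(-305 + √112346))*(1/67007)) = 1/(-73211 + (-305/278 + √112346/278)*(1/67007)) = 1/(-73211 + (-305/18627946 + √112346/18627946)) = 1/(-1363770554911/18627946 + √112346/18627946)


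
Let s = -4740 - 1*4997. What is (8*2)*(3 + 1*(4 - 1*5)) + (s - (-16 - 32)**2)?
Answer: -12009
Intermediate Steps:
s = -9737 (s = -4740 - 4997 = -9737)
(8*2)*(3 + 1*(4 - 1*5)) + (s - (-16 - 32)**2) = (8*2)*(3 + 1*(4 - 1*5)) + (-9737 - (-16 - 32)**2) = 16*(3 + 1*(4 - 5)) + (-9737 - 1*(-48)**2) = 16*(3 + 1*(-1)) + (-9737 - 1*2304) = 16*(3 - 1) + (-9737 - 2304) = 16*2 - 12041 = 32 - 12041 = -12009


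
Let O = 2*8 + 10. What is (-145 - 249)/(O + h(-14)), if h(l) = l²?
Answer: -197/111 ≈ -1.7748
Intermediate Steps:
O = 26 (O = 16 + 10 = 26)
(-145 - 249)/(O + h(-14)) = (-145 - 249)/(26 + (-14)²) = -394/(26 + 196) = -394/222 = -394*1/222 = -197/111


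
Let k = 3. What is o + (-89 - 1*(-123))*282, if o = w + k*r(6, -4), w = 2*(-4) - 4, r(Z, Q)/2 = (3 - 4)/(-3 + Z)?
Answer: 9574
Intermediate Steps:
r(Z, Q) = -2/(-3 + Z) (r(Z, Q) = 2*((3 - 4)/(-3 + Z)) = 2*(-1/(-3 + Z)) = -2/(-3 + Z))
w = -12 (w = -8 - 4 = -12)
o = -14 (o = -12 + 3*(-2/(-3 + 6)) = -12 + 3*(-2/3) = -12 + 3*(-2*⅓) = -12 + 3*(-⅔) = -12 - 2 = -14)
o + (-89 - 1*(-123))*282 = -14 + (-89 - 1*(-123))*282 = -14 + (-89 + 123)*282 = -14 + 34*282 = -14 + 9588 = 9574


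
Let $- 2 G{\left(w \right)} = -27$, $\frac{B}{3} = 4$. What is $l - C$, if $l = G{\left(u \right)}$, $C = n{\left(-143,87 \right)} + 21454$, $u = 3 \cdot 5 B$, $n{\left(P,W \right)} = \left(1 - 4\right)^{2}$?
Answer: $- \frac{42899}{2} \approx -21450.0$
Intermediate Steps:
$B = 12$ ($B = 3 \cdot 4 = 12$)
$n{\left(P,W \right)} = 9$ ($n{\left(P,W \right)} = \left(-3\right)^{2} = 9$)
$u = 180$ ($u = 3 \cdot 5 \cdot 12 = 15 \cdot 12 = 180$)
$G{\left(w \right)} = \frac{27}{2}$ ($G{\left(w \right)} = \left(- \frac{1}{2}\right) \left(-27\right) = \frac{27}{2}$)
$C = 21463$ ($C = 9 + 21454 = 21463$)
$l = \frac{27}{2} \approx 13.5$
$l - C = \frac{27}{2} - 21463 = - \frac{42899}{2}$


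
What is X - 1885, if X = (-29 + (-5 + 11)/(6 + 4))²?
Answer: -26961/25 ≈ -1078.4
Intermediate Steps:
X = 20164/25 (X = (-29 + 6/10)² = (-29 + 6*(⅒))² = (-29 + ⅗)² = (-142/5)² = 20164/25 ≈ 806.56)
X - 1885 = 20164/25 - 1885 = -26961/25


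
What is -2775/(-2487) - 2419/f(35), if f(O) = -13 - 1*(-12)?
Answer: 2006276/829 ≈ 2420.1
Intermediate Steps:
f(O) = -1 (f(O) = -13 + 12 = -1)
-2775/(-2487) - 2419/f(35) = -2775/(-2487) - 2419/(-1) = -2775*(-1/2487) - 2419*(-1) = 925/829 + 2419 = 2006276/829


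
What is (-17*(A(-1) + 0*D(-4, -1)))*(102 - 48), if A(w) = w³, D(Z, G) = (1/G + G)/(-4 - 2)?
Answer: 918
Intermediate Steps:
D(Z, G) = -G/6 - 1/(6*G) (D(Z, G) = (G + 1/G)/(-6) = (G + 1/G)*(-⅙) = -G/6 - 1/(6*G))
(-17*(A(-1) + 0*D(-4, -1)))*(102 - 48) = (-17*((-1)³ + 0*((⅙)*(-1 - 1*(-1)²)/(-1))))*(102 - 48) = -17*(-1 + 0*((⅙)*(-1)*(-1 - 1*1)))*54 = -17*(-1 + 0*((⅙)*(-1)*(-1 - 1)))*54 = -17*(-1 + 0*((⅙)*(-1)*(-2)))*54 = -17*(-1 + 0*(⅓))*54 = -17*(-1 + 0)*54 = -17*(-1)*54 = 17*54 = 918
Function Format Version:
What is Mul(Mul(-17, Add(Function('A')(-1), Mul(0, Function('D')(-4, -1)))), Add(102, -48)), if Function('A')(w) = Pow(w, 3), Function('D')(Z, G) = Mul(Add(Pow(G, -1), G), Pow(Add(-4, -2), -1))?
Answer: 918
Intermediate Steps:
Function('D')(Z, G) = Add(Mul(Rational(-1, 6), G), Mul(Rational(-1, 6), Pow(G, -1))) (Function('D')(Z, G) = Mul(Add(G, Pow(G, -1)), Pow(-6, -1)) = Mul(Add(G, Pow(G, -1)), Rational(-1, 6)) = Add(Mul(Rational(-1, 6), G), Mul(Rational(-1, 6), Pow(G, -1))))
Mul(Mul(-17, Add(Function('A')(-1), Mul(0, Function('D')(-4, -1)))), Add(102, -48)) = Mul(Mul(-17, Add(Pow(-1, 3), Mul(0, Mul(Rational(1, 6), Pow(-1, -1), Add(-1, Mul(-1, Pow(-1, 2))))))), Add(102, -48)) = Mul(Mul(-17, Add(-1, Mul(0, Mul(Rational(1, 6), -1, Add(-1, Mul(-1, 1)))))), 54) = Mul(Mul(-17, Add(-1, Mul(0, Mul(Rational(1, 6), -1, Add(-1, -1))))), 54) = Mul(Mul(-17, Add(-1, Mul(0, Mul(Rational(1, 6), -1, -2)))), 54) = Mul(Mul(-17, Add(-1, Mul(0, Rational(1, 3)))), 54) = Mul(Mul(-17, Add(-1, 0)), 54) = Mul(Mul(-17, -1), 54) = Mul(17, 54) = 918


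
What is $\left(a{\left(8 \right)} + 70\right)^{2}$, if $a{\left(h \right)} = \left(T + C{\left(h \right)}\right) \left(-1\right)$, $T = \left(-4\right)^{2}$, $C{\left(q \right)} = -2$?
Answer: $3136$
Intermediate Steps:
$T = 16$
$a{\left(h \right)} = -14$ ($a{\left(h \right)} = \left(16 - 2\right) \left(-1\right) = 14 \left(-1\right) = -14$)
$\left(a{\left(8 \right)} + 70\right)^{2} = \left(-14 + 70\right)^{2} = 56^{2} = 3136$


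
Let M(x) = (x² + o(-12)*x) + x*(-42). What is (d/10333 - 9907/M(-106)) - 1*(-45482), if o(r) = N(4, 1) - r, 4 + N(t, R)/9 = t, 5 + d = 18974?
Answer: 6775193822569/148960528 ≈ 45483.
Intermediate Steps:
d = 18969 (d = -5 + 18974 = 18969)
N(t, R) = -36 + 9*t
o(r) = -r (o(r) = (-36 + 9*4) - r = (-36 + 36) - r = 0 - r = -r)
M(x) = x² - 30*x (M(x) = (x² + (-1*(-12))*x) + x*(-42) = (x² + 12*x) - 42*x = x² - 30*x)
(d/10333 - 9907/M(-106)) - 1*(-45482) = (18969/10333 - 9907*(-1/(106*(-30 - 106)))) - 1*(-45482) = (18969*(1/10333) - 9907/((-106*(-136)))) + 45482 = (18969/10333 - 9907/14416) + 45482 = 171088073/148960528 + 45482 = 6775193822569/148960528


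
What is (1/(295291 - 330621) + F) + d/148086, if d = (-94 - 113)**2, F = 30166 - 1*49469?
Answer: -2805262073946/145329955 ≈ -19303.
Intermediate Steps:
F = -19303 (F = 30166 - 49469 = -19303)
d = 42849 (d = (-207)**2 = 42849)
(1/(295291 - 330621) + F) + d/148086 = (1/(295291 - 330621) - 19303) + 42849/148086 = (1/(-35330) - 19303) + 42849*(1/148086) = (-1/35330 - 19303) + 4761/16454 = -681974991/35330 + 4761/16454 = -2805262073946/145329955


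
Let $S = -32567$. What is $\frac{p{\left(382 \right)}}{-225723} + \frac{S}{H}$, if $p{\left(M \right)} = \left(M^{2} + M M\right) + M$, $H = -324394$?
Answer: $- \frac{1005132617}{841645826} \approx -1.1942$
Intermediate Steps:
$p{\left(M \right)} = M + 2 M^{2}$ ($p{\left(M \right)} = \left(M^{2} + M^{2}\right) + M = 2 M^{2} + M = M + 2 M^{2}$)
$\frac{p{\left(382 \right)}}{-225723} + \frac{S}{H} = \frac{382 \left(1 + 2 \cdot 382\right)}{-225723} - \frac{32567}{-324394} = 382 \left(1 + 764\right) \left(- \frac{1}{225723}\right) - - \frac{1123}{11186} = 382 \cdot 765 \left(- \frac{1}{225723}\right) + \frac{1123}{11186} = 292230 \left(- \frac{1}{225723}\right) + \frac{1123}{11186} = - \frac{97410}{75241} + \frac{1123}{11186} = - \frac{1005132617}{841645826}$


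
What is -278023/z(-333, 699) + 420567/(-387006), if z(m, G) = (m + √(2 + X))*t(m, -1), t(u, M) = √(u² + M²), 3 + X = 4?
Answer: -140189/129002 + 278023*√332670/12296148540 + 30860553*√110890/4098716180 ≈ 1.4336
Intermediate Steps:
X = 1 (X = -3 + 4 = 1)
t(u, M) = √(M² + u²)
z(m, G) = √(1 + m²)*(m + √3) (z(m, G) = (m + √(2 + 1))*√((-1)² + m²) = (m + √3)*√(1 + m²) = √(1 + m²)*(m + √3))
-278023/z(-333, 699) + 420567/(-387006) = -278023*1/(√(1 + (-333)²)*(-333 + √3)) + 420567/(-387006) = -278023*1/(√(1 + 110889)*(-333 + √3)) + 420567*(-1/387006) = -278023*√110890/(110890*(-333 + √3)) - 140189/129002 = -140189/129002 - 278023*√110890/(110890*(-333 + √3))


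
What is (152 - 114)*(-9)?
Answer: -342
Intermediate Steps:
(152 - 114)*(-9) = 38*(-9) = -342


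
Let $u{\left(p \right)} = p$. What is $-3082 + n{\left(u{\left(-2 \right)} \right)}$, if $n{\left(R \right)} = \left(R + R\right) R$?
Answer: $-3074$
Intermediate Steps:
$n{\left(R \right)} = 2 R^{2}$ ($n{\left(R \right)} = 2 R R = 2 R^{2}$)
$-3082 + n{\left(u{\left(-2 \right)} \right)} = -3082 + 2 \left(-2\right)^{2} = -3082 + 2 \cdot 4 = -3082 + 8 = -3074$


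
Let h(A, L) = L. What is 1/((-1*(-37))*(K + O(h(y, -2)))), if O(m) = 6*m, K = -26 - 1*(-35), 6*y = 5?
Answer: -1/111 ≈ -0.0090090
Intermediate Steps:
y = 5/6 (y = (1/6)*5 = 5/6 ≈ 0.83333)
K = 9 (K = -26 + 35 = 9)
1/((-1*(-37))*(K + O(h(y, -2)))) = 1/((-1*(-37))*(9 + 6*(-2))) = 1/(37*(9 - 12)) = 1/(37*(-3)) = 1/(-111) = -1/111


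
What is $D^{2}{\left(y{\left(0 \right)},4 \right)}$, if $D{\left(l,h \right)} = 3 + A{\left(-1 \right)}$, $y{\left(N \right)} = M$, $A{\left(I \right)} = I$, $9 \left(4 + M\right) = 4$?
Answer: $4$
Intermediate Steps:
$M = - \frac{32}{9}$ ($M = -4 + \frac{1}{9} \cdot 4 = -4 + \frac{4}{9} = - \frac{32}{9} \approx -3.5556$)
$y{\left(N \right)} = - \frac{32}{9}$
$D{\left(l,h \right)} = 2$ ($D{\left(l,h \right)} = 3 - 1 = 2$)
$D^{2}{\left(y{\left(0 \right)},4 \right)} = 2^{2} = 4$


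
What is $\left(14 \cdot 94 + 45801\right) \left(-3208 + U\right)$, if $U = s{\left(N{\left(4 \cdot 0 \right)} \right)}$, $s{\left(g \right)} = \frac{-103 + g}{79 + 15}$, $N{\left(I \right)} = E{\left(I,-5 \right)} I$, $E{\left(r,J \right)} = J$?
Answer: $- \frac{14213078635}{94} \approx -1.512 \cdot 10^{8}$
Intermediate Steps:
$N{\left(I \right)} = - 5 I$
$s{\left(g \right)} = - \frac{103}{94} + \frac{g}{94}$ ($s{\left(g \right)} = \frac{-103 + g}{94} = \left(-103 + g\right) \frac{1}{94} = - \frac{103}{94} + \frac{g}{94}$)
$U = - \frac{103}{94}$ ($U = - \frac{103}{94} + \frac{\left(-5\right) 4 \cdot 0}{94} = - \frac{103}{94} + \frac{\left(-5\right) 0}{94} = - \frac{103}{94} + \frac{1}{94} \cdot 0 = - \frac{103}{94} + 0 = - \frac{103}{94} \approx -1.0957$)
$\left(14 \cdot 94 + 45801\right) \left(-3208 + U\right) = \left(14 \cdot 94 + 45801\right) \left(-3208 - \frac{103}{94}\right) = \left(1316 + 45801\right) \left(- \frac{301655}{94}\right) = 47117 \left(- \frac{301655}{94}\right) = - \frac{14213078635}{94}$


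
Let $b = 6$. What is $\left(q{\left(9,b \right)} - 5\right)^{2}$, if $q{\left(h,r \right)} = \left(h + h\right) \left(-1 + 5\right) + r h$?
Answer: $14641$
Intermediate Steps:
$q{\left(h,r \right)} = 8 h + h r$ ($q{\left(h,r \right)} = 2 h 4 + h r = 8 h + h r$)
$\left(q{\left(9,b \right)} - 5\right)^{2} = \left(9 \left(8 + 6\right) - 5\right)^{2} = \left(9 \cdot 14 - 5\right)^{2} = \left(126 - 5\right)^{2} = 121^{2} = 14641$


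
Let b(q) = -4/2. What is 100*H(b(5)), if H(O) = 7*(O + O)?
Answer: -2800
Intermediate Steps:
b(q) = -2 (b(q) = -4*½ = -2)
H(O) = 14*O (H(O) = 7*(2*O) = 14*O)
100*H(b(5)) = 100*(14*(-2)) = 100*(-28) = -2800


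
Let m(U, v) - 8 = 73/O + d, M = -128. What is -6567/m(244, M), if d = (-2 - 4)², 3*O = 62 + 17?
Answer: -518793/3695 ≈ -140.40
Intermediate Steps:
O = 79/3 (O = (62 + 17)/3 = (⅓)*79 = 79/3 ≈ 26.333)
d = 36 (d = (-6)² = 36)
m(U, v) = 3695/79 (m(U, v) = 8 + (73/(79/3) + 36) = 8 + (73*(3/79) + 36) = 8 + (219/79 + 36) = 8 + 3063/79 = 3695/79)
-6567/m(244, M) = -6567/3695/79 = -6567*79/3695 = -518793/3695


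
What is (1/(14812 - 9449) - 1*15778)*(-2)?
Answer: 169234826/5363 ≈ 31556.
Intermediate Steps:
(1/(14812 - 9449) - 1*15778)*(-2) = (1/5363 - 15778)*(-2) = -84617413/5363*(-2) = 169234826/5363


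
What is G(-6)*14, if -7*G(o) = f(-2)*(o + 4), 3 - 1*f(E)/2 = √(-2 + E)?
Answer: 24 - 16*I ≈ 24.0 - 16.0*I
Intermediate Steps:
f(E) = 6 - 2*√(-2 + E)
G(o) = -(4 + o)*(6 - 4*I)/7 (G(o) = -(6 - 2*√(-2 - 2))*(o + 4)/7 = -(6 - 4*I)*(4 + o)/7 = -(4 + o)*(6 - 4*I)/7)
G(-6)*14 = -2*(3 - 2*I)*(4 - 6)/7*14 = -2/7*(3 - 2*I)*(-2)*14 = (12/7 - 8*I/7)*14 = 24 - 16*I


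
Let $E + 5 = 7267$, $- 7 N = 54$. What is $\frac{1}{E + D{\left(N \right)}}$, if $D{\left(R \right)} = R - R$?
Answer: $\frac{1}{7262} \approx 0.0001377$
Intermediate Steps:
$N = - \frac{54}{7}$ ($N = \left(- \frac{1}{7}\right) 54 = - \frac{54}{7} \approx -7.7143$)
$D{\left(R \right)} = 0$
$E = 7262$ ($E = -5 + 7267 = 7262$)
$\frac{1}{E + D{\left(N \right)}} = \frac{1}{7262 + 0} = \frac{1}{7262}$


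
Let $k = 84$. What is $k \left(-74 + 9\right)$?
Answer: $-5460$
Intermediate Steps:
$k \left(-74 + 9\right) = 84 \left(-74 + 9\right) = 84 \left(-65\right) = -5460$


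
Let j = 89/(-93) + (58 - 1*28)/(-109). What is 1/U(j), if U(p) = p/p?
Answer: 1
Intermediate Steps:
j = -12491/10137 (j = 89*(-1/93) + (58 - 28)*(-1/109) = -89/93 + 30*(-1/109) = -89/93 - 30/109 = -12491/10137 ≈ -1.2322)
U(p) = 1
1/U(j) = 1/1 = 1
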